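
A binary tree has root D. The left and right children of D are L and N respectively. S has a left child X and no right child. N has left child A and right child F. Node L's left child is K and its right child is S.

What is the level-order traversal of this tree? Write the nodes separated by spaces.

Level-order visits nodes level by level from the root, left to right within each level.
Level 0: D
Level 1: L, N
Level 2: K, S, A, F
Level 3: X

D L N K S A F X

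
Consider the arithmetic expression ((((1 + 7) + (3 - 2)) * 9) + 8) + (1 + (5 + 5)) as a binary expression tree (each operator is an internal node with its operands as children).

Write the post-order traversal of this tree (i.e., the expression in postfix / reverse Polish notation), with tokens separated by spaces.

1 7 + 3 2 - + 9 * 8 + 1 5 5 + + +

Post-order on an expression tree gives postfix notation: for each operator, emit left operand, right operand, then the operator.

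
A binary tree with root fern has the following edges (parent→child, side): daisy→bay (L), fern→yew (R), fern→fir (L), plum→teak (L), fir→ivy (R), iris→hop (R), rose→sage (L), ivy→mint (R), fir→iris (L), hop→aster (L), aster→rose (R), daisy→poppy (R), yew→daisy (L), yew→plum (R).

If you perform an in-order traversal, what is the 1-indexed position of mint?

8

In-order visits the left subtree, then the node, then the right subtree.
At fern: go left to fir.
  At fir: go left to iris.
    At iris: no left child.
    Visit iris.
    At iris: go right to hop.
      At hop: go left to aster.
        At aster: no left child.
        Visit aster.
        At aster: go right to rose.
          At rose: go left to sage.
            sage is a leaf — visit sage.
          Visit rose.
          At rose: no right child.
      Visit hop.
      At hop: no right child.
  Visit fir.
  At fir: go right to ivy.
    At ivy: no left child.
    Visit ivy.
    At ivy: go right to mint.
      mint is a leaf — visit mint.
Visit fern.
At fern: go right to yew.
  At yew: go left to daisy.
    At daisy: go left to bay.
      bay is a leaf — visit bay.
    Visit daisy.
    At daisy: go right to poppy.
      poppy is a leaf — visit poppy.
  Visit yew.
  At yew: go right to plum.
    At plum: go left to teak.
      teak is a leaf — visit teak.
    Visit plum.
    At plum: no right child.
Full in-order sequence: iris, aster, sage, rose, hop, fir, ivy, mint, fern, bay, daisy, poppy, yew, teak, plum.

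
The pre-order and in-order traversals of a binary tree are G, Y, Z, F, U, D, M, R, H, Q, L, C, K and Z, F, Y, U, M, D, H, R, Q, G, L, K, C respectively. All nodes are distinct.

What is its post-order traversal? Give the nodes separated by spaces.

F Z M H Q R D U Y K C L G

The first element of pre-order is the root; it splits in-order into left and right subtrees.
Root G: left subtree has 9 nodes {Z, F, Y, U, M, D, H, R, Q}, right has 3 {L, K, C}.
  Root Y: left subtree has 2 nodes {Z, F}, right has 6 {U, M, D, H, R, Q}.
    Root Z: left subtree has 0 nodes { }, right has 1 {F}.
    Root U: left subtree has 0 nodes { }, right has 5 {M, D, H, R, Q}.
      Root D: left subtree has 1 node {M}, right has 3 {H, R, Q}.
        Root R: left subtree has 1 node {H}, right has 1 {Q}.
  Root L: left subtree has 0 nodes { }, right has 2 {K, C}.
    Root C: left subtree has 1 node {K}, right has 0 { }.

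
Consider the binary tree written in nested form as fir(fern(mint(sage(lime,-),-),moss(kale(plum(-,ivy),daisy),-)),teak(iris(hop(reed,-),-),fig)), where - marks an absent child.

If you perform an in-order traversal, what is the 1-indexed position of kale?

In-order visits the left subtree, then the node, then the right subtree.
At fir: go left to fern.
  At fern: go left to mint.
    At mint: go left to sage.
      At sage: go left to lime.
        lime is a leaf — visit lime.
      Visit sage.
      At sage: no right child.
    Visit mint.
    At mint: no right child.
  Visit fern.
  At fern: go right to moss.
    At moss: go left to kale.
      At kale: go left to plum.
        At plum: no left child.
        Visit plum.
        At plum: go right to ivy.
          ivy is a leaf — visit ivy.
      Visit kale.
      At kale: go right to daisy.
        daisy is a leaf — visit daisy.
    Visit moss.
    At moss: no right child.
Visit fir.
At fir: go right to teak.
  At teak: go left to iris.
    At iris: go left to hop.
      At hop: go left to reed.
        reed is a leaf — visit reed.
      Visit hop.
      At hop: no right child.
    Visit iris.
    At iris: no right child.
  Visit teak.
  At teak: go right to fig.
    fig is a leaf — visit fig.
Full in-order sequence: lime, sage, mint, fern, plum, ivy, kale, daisy, moss, fir, reed, hop, iris, teak, fig.

7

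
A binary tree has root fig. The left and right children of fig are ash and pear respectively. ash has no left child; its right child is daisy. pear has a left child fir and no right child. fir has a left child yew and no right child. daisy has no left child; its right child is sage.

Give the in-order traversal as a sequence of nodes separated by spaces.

In-order visits the left subtree, then the node, then the right subtree.
At fig: go left to ash.
  At ash: no left child.
  Visit ash.
  At ash: go right to daisy.
    At daisy: no left child.
    Visit daisy.
    At daisy: go right to sage.
      sage is a leaf — visit sage.
Visit fig.
At fig: go right to pear.
  At pear: go left to fir.
    At fir: go left to yew.
      yew is a leaf — visit yew.
    Visit fir.
    At fir: no right child.
  Visit pear.
  At pear: no right child.

ash daisy sage fig yew fir pear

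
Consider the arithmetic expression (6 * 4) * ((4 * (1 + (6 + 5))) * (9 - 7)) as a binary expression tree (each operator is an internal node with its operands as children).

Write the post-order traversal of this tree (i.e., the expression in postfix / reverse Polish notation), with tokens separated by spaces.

Post-order on an expression tree gives postfix notation: for each operator, emit left operand, right operand, then the operator.

6 4 * 4 1 6 5 + + * 9 7 - * *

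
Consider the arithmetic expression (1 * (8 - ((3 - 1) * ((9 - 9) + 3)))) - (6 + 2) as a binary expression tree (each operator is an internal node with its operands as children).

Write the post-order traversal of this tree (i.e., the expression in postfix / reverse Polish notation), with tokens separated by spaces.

Post-order on an expression tree gives postfix notation: for each operator, emit left operand, right operand, then the operator.

1 8 3 1 - 9 9 - 3 + * - * 6 2 + -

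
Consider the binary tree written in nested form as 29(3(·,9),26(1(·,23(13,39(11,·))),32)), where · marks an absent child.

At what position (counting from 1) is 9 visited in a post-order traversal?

Post-order visits the left subtree, then the right subtree, then the node.
At 29: go left to 3.
  At 3: no left child.
  At 3: go right to 9.
    9 is a leaf — visit 9.
  Visit 3.
At 29: go right to 26.
  At 26: go left to 1.
    At 1: no left child.
    At 1: go right to 23.
      At 23: go left to 13.
        13 is a leaf — visit 13.
      At 23: go right to 39.
        At 39: go left to 11.
          11 is a leaf — visit 11.
        At 39: no right child.
        Visit 39.
      Visit 23.
    Visit 1.
  At 26: go right to 32.
    32 is a leaf — visit 32.
  Visit 26.
Visit 29.
Full post-order sequence: 9, 3, 13, 11, 39, 23, 1, 32, 26, 29.

1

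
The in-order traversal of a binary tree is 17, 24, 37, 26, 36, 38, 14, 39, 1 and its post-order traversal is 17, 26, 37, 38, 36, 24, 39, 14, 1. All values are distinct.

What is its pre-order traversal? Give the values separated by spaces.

1 14 24 17 36 37 26 38 39

The last element of post-order is the root; it splits in-order into left and right subtrees.
Root 1: left subtree has 8 nodes {17, 24, 37, 26, 36, 38, 14, 39}, right has 0 { }.
  Root 14: left subtree has 6 nodes {17, 24, 37, 26, 36, 38}, right has 1 {39}.
    Root 24: left subtree has 1 node {17}, right has 4 {37, 26, 36, 38}.
      Root 36: left subtree has 2 nodes {37, 26}, right has 1 {38}.
        Root 37: left subtree has 0 nodes { }, right has 1 {26}.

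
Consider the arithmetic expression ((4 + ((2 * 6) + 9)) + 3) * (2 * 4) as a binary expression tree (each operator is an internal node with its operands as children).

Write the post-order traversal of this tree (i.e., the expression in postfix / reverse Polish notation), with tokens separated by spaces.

4 2 6 * 9 + + 3 + 2 4 * *

Post-order on an expression tree gives postfix notation: for each operator, emit left operand, right operand, then the operator.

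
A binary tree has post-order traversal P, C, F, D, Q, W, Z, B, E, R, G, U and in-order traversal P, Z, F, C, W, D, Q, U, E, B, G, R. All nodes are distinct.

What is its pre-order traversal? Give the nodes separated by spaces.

The last element of post-order is the root; it splits in-order into left and right subtrees.
Root U: left subtree has 7 nodes {P, Z, F, C, W, D, Q}, right has 4 {E, B, G, R}.
  Root Z: left subtree has 1 node {P}, right has 5 {F, C, W, D, Q}.
    Root W: left subtree has 2 nodes {F, C}, right has 2 {D, Q}.
      Root F: left subtree has 0 nodes { }, right has 1 {C}.
      Root Q: left subtree has 1 node {D}, right has 0 { }.
  Root G: left subtree has 2 nodes {E, B}, right has 1 {R}.
    Root E: left subtree has 0 nodes { }, right has 1 {B}.

U Z P W F C Q D G E B R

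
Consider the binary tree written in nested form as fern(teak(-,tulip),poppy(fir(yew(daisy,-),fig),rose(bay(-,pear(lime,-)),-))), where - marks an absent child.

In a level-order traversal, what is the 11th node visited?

Level-order visits nodes level by level from the root, left to right within each level.
Level 0: fern
Level 1: teak, poppy
Level 2: tulip, fir, rose
Level 3: yew, fig, bay
Level 4: daisy, pear
Level 5: lime
Full level-order sequence: fern, teak, poppy, tulip, fir, rose, yew, fig, bay, daisy, pear, lime.

pear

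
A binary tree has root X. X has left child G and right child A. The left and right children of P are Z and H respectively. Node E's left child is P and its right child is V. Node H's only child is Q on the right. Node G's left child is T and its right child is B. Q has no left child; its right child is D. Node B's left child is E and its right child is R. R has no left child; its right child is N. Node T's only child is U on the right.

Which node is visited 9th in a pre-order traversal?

H

Pre-order visits the node, then its left subtree, then its right subtree.
Visit X.
At X: go left to G.
  Visit G.
  At G: go left to T.
    Visit T.
    At T: no left child.
    At T: go right to U.
      U is a leaf — visit U.
  At G: go right to B.
    Visit B.
    At B: go left to E.
      Visit E.
      At E: go left to P.
        Visit P.
        At P: go left to Z.
          Z is a leaf — visit Z.
        At P: go right to H.
          Visit H.
          At H: no left child.
          At H: go right to Q.
            Visit Q.
            At Q: no left child.
            At Q: go right to D.
              D is a leaf — visit D.
      At E: go right to V.
        V is a leaf — visit V.
    At B: go right to R.
      Visit R.
      At R: no left child.
      At R: go right to N.
        N is a leaf — visit N.
At X: go right to A.
  A is a leaf — visit A.
Full pre-order sequence: X, G, T, U, B, E, P, Z, H, Q, D, V, R, N, A.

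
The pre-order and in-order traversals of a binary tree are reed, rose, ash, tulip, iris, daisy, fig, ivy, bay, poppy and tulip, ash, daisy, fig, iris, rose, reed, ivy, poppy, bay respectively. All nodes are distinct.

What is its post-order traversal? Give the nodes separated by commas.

The first element of pre-order is the root; it splits in-order into left and right subtrees.
Root reed: left subtree has 6 nodes {tulip, ash, daisy, fig, iris, rose}, right has 3 {ivy, poppy, bay}.
  Root rose: left subtree has 5 nodes {tulip, ash, daisy, fig, iris}, right has 0 { }.
    Root ash: left subtree has 1 node {tulip}, right has 3 {daisy, fig, iris}.
      Root iris: left subtree has 2 nodes {daisy, fig}, right has 0 { }.
        Root daisy: left subtree has 0 nodes { }, right has 1 {fig}.
  Root ivy: left subtree has 0 nodes { }, right has 2 {poppy, bay}.
    Root bay: left subtree has 1 node {poppy}, right has 0 { }.

tulip, fig, daisy, iris, ash, rose, poppy, bay, ivy, reed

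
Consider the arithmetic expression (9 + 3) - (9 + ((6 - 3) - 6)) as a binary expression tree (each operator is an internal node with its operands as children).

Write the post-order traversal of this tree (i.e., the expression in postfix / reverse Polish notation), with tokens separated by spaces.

9 3 + 9 6 3 - 6 - + -

Post-order on an expression tree gives postfix notation: for each operator, emit left operand, right operand, then the operator.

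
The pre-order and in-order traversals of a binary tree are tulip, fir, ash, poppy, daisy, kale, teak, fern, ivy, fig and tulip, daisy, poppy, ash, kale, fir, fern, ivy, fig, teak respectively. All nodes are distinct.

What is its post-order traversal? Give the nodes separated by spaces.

The first element of pre-order is the root; it splits in-order into left and right subtrees.
Root tulip: left subtree has 0 nodes { }, right has 9 {daisy, poppy, ash, kale, fir, fern, ivy, fig, teak}.
  Root fir: left subtree has 4 nodes {daisy, poppy, ash, kale}, right has 4 {fern, ivy, fig, teak}.
    Root ash: left subtree has 2 nodes {daisy, poppy}, right has 1 {kale}.
      Root poppy: left subtree has 1 node {daisy}, right has 0 { }.
    Root teak: left subtree has 3 nodes {fern, ivy, fig}, right has 0 { }.
      Root fern: left subtree has 0 nodes { }, right has 2 {ivy, fig}.
        Root ivy: left subtree has 0 nodes { }, right has 1 {fig}.

daisy poppy kale ash fig ivy fern teak fir tulip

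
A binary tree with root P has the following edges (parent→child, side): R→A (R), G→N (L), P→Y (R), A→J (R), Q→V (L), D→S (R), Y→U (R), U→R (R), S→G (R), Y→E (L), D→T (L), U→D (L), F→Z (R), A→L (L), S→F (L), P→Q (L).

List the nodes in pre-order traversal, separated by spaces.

Pre-order visits the node, then its left subtree, then its right subtree.
Visit P.
At P: go left to Q.
  Visit Q.
  At Q: go left to V.
    V is a leaf — visit V.
  At Q: no right child.
At P: go right to Y.
  Visit Y.
  At Y: go left to E.
    E is a leaf — visit E.
  At Y: go right to U.
    Visit U.
    At U: go left to D.
      Visit D.
      At D: go left to T.
        T is a leaf — visit T.
      At D: go right to S.
        Visit S.
        At S: go left to F.
          Visit F.
          At F: no left child.
          At F: go right to Z.
            Z is a leaf — visit Z.
        At S: go right to G.
          Visit G.
          At G: go left to N.
            N is a leaf — visit N.
          At G: no right child.
    At U: go right to R.
      Visit R.
      At R: no left child.
      At R: go right to A.
        Visit A.
        At A: go left to L.
          L is a leaf — visit L.
        At A: go right to J.
          J is a leaf — visit J.

P Q V Y E U D T S F Z G N R A L J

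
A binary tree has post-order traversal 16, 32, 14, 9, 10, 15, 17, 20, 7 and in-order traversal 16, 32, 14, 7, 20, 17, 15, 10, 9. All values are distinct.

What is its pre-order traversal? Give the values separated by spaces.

7 14 32 16 20 17 15 10 9

The last element of post-order is the root; it splits in-order into left and right subtrees.
Root 7: left subtree has 3 nodes {16, 32, 14}, right has 5 {20, 17, 15, 10, 9}.
  Root 14: left subtree has 2 nodes {16, 32}, right has 0 { }.
    Root 32: left subtree has 1 node {16}, right has 0 { }.
  Root 20: left subtree has 0 nodes { }, right has 4 {17, 15, 10, 9}.
    Root 17: left subtree has 0 nodes { }, right has 3 {15, 10, 9}.
      Root 15: left subtree has 0 nodes { }, right has 2 {10, 9}.
        Root 10: left subtree has 0 nodes { }, right has 1 {9}.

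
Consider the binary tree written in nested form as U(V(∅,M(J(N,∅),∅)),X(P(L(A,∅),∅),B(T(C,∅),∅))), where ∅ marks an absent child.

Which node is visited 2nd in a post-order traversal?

J

Post-order visits the left subtree, then the right subtree, then the node.
At U: go left to V.
  At V: no left child.
  At V: go right to M.
    At M: go left to J.
      At J: go left to N.
        N is a leaf — visit N.
      At J: no right child.
      Visit J.
    At M: no right child.
    Visit M.
  Visit V.
At U: go right to X.
  At X: go left to P.
    At P: go left to L.
      At L: go left to A.
        A is a leaf — visit A.
      At L: no right child.
      Visit L.
    At P: no right child.
    Visit P.
  At X: go right to B.
    At B: go left to T.
      At T: go left to C.
        C is a leaf — visit C.
      At T: no right child.
      Visit T.
    At B: no right child.
    Visit B.
  Visit X.
Visit U.
Full post-order sequence: N, J, M, V, A, L, P, C, T, B, X, U.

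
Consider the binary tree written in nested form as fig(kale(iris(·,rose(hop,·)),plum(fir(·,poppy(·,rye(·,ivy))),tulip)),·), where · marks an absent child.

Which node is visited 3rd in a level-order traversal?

iris

Level-order visits nodes level by level from the root, left to right within each level.
Level 0: fig
Level 1: kale
Level 2: iris, plum
Level 3: rose, fir, tulip
Level 4: hop, poppy
Level 5: rye
Level 6: ivy
Full level-order sequence: fig, kale, iris, plum, rose, fir, tulip, hop, poppy, rye, ivy.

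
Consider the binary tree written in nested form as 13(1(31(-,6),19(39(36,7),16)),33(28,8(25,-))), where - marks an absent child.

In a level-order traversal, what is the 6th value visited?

28

Level-order visits nodes level by level from the root, left to right within each level.
Level 0: 13
Level 1: 1, 33
Level 2: 31, 19, 28, 8
Level 3: 6, 39, 16, 25
Level 4: 36, 7
Full level-order sequence: 13, 1, 33, 31, 19, 28, 8, 6, 39, 16, 25, 36, 7.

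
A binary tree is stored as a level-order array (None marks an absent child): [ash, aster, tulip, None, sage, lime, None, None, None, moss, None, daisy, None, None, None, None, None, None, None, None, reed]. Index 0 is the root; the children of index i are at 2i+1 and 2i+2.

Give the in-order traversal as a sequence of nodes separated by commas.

In-order visits the left subtree, then the node, then the right subtree.
At ash: go left to aster.
  At aster: no left child.
  Visit aster.
  At aster: go right to sage.
    At sage: go left to moss.
      At moss: no left child.
      Visit moss.
      At moss: go right to reed.
        reed is a leaf — visit reed.
    Visit sage.
    At sage: no right child.
Visit ash.
At ash: go right to tulip.
  At tulip: go left to lime.
    At lime: go left to daisy.
      daisy is a leaf — visit daisy.
    Visit lime.
    At lime: no right child.
  Visit tulip.
  At tulip: no right child.

aster, moss, reed, sage, ash, daisy, lime, tulip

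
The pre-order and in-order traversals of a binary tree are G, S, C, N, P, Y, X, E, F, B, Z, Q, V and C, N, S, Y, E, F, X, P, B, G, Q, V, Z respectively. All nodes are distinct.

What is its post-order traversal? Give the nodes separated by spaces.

The first element of pre-order is the root; it splits in-order into left and right subtrees.
Root G: left subtree has 9 nodes {C, N, S, Y, E, F, X, P, B}, right has 3 {Q, V, Z}.
  Root S: left subtree has 2 nodes {C, N}, right has 6 {Y, E, F, X, P, B}.
    Root C: left subtree has 0 nodes { }, right has 1 {N}.
    Root P: left subtree has 4 nodes {Y, E, F, X}, right has 1 {B}.
      Root Y: left subtree has 0 nodes { }, right has 3 {E, F, X}.
        Root X: left subtree has 2 nodes {E, F}, right has 0 { }.
          Root E: left subtree has 0 nodes { }, right has 1 {F}.
  Root Z: left subtree has 2 nodes {Q, V}, right has 0 { }.
    Root Q: left subtree has 0 nodes { }, right has 1 {V}.

N C F E X Y B P S V Q Z G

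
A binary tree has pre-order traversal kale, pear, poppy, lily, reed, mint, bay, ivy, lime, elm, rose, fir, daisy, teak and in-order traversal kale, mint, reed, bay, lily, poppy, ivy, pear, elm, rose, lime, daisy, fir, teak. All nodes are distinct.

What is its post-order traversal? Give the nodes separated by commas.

The first element of pre-order is the root; it splits in-order into left and right subtrees.
Root kale: left subtree has 0 nodes { }, right has 13 {mint, reed, bay, lily, poppy, ivy, pear, elm, rose, lime, daisy, fir, teak}.
  Root pear: left subtree has 6 nodes {mint, reed, bay, lily, poppy, ivy}, right has 6 {elm, rose, lime, daisy, fir, teak}.
    Root poppy: left subtree has 4 nodes {mint, reed, bay, lily}, right has 1 {ivy}.
      Root lily: left subtree has 3 nodes {mint, reed, bay}, right has 0 { }.
        Root reed: left subtree has 1 node {mint}, right has 1 {bay}.
    Root lime: left subtree has 2 nodes {elm, rose}, right has 3 {daisy, fir, teak}.
      Root elm: left subtree has 0 nodes { }, right has 1 {rose}.
      Root fir: left subtree has 1 node {daisy}, right has 1 {teak}.

mint, bay, reed, lily, ivy, poppy, rose, elm, daisy, teak, fir, lime, pear, kale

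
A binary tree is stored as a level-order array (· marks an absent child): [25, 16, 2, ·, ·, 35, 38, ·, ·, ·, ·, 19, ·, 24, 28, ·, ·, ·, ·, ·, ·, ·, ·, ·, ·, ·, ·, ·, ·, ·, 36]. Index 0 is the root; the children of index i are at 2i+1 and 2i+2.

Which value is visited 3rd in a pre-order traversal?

Pre-order visits the node, then its left subtree, then its right subtree.
Visit 25.
At 25: go left to 16.
  16 is a leaf — visit 16.
At 25: go right to 2.
  Visit 2.
  At 2: go left to 35.
    Visit 35.
    At 35: go left to 19.
      19 is a leaf — visit 19.
    At 35: no right child.
  At 2: go right to 38.
    Visit 38.
    At 38: go left to 24.
      24 is a leaf — visit 24.
    At 38: go right to 28.
      Visit 28.
      At 28: no left child.
      At 28: go right to 36.
        36 is a leaf — visit 36.
Full pre-order sequence: 25, 16, 2, 35, 19, 38, 24, 28, 36.

2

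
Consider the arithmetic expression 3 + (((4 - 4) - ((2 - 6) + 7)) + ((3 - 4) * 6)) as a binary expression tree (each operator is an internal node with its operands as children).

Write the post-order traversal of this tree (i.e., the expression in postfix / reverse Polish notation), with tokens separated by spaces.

Post-order on an expression tree gives postfix notation: for each operator, emit left operand, right operand, then the operator.

3 4 4 - 2 6 - 7 + - 3 4 - 6 * + +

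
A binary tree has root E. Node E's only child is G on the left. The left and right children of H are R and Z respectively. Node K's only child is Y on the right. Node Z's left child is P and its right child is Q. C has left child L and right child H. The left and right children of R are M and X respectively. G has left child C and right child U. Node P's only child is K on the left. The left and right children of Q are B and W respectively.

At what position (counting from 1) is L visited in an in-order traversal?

In-order visits the left subtree, then the node, then the right subtree.
At E: go left to G.
  At G: go left to C.
    At C: go left to L.
      L is a leaf — visit L.
    Visit C.
    At C: go right to H.
      At H: go left to R.
        At R: go left to M.
          M is a leaf — visit M.
        Visit R.
        At R: go right to X.
          X is a leaf — visit X.
      Visit H.
      At H: go right to Z.
        At Z: go left to P.
          At P: go left to K.
            At K: no left child.
            Visit K.
            At K: go right to Y.
              Y is a leaf — visit Y.
          Visit P.
          At P: no right child.
        Visit Z.
        At Z: go right to Q.
          At Q: go left to B.
            B is a leaf — visit B.
          Visit Q.
          At Q: go right to W.
            W is a leaf — visit W.
  Visit G.
  At G: go right to U.
    U is a leaf — visit U.
Visit E.
At E: no right child.
Full in-order sequence: L, C, M, R, X, H, K, Y, P, Z, B, Q, W, G, U, E.

1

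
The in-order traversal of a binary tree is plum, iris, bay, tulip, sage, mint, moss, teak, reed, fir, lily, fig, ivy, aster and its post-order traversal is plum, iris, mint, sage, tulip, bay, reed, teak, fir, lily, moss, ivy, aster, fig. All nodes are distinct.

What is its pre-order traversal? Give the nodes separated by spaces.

The last element of post-order is the root; it splits in-order into left and right subtrees.
Root fig: left subtree has 11 nodes {plum, iris, bay, tulip, sage, mint, moss, teak, reed, fir, lily}, right has 2 {ivy, aster}.
  Root moss: left subtree has 6 nodes {plum, iris, bay, tulip, sage, mint}, right has 4 {teak, reed, fir, lily}.
    Root bay: left subtree has 2 nodes {plum, iris}, right has 3 {tulip, sage, mint}.
      Root iris: left subtree has 1 node {plum}, right has 0 { }.
      Root tulip: left subtree has 0 nodes { }, right has 2 {sage, mint}.
        Root sage: left subtree has 0 nodes { }, right has 1 {mint}.
    Root lily: left subtree has 3 nodes {teak, reed, fir}, right has 0 { }.
      Root fir: left subtree has 2 nodes {teak, reed}, right has 0 { }.
        Root teak: left subtree has 0 nodes { }, right has 1 {reed}.
  Root aster: left subtree has 1 node {ivy}, right has 0 { }.

fig moss bay iris plum tulip sage mint lily fir teak reed aster ivy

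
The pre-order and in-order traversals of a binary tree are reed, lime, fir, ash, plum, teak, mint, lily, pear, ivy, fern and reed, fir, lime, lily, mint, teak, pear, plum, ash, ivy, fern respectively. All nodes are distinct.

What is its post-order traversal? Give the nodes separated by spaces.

The first element of pre-order is the root; it splits in-order into left and right subtrees.
Root reed: left subtree has 0 nodes { }, right has 10 {fir, lime, lily, mint, teak, pear, plum, ash, ivy, fern}.
  Root lime: left subtree has 1 node {fir}, right has 8 {lily, mint, teak, pear, plum, ash, ivy, fern}.
    Root ash: left subtree has 5 nodes {lily, mint, teak, pear, plum}, right has 2 {ivy, fern}.
      Root plum: left subtree has 4 nodes {lily, mint, teak, pear}, right has 0 { }.
        Root teak: left subtree has 2 nodes {lily, mint}, right has 1 {pear}.
          Root mint: left subtree has 1 node {lily}, right has 0 { }.
      Root ivy: left subtree has 0 nodes { }, right has 1 {fern}.

fir lily mint pear teak plum fern ivy ash lime reed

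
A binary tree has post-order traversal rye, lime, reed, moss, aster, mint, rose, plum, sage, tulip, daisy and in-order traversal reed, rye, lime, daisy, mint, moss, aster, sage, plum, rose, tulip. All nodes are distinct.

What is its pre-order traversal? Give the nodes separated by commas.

The last element of post-order is the root; it splits in-order into left and right subtrees.
Root daisy: left subtree has 3 nodes {reed, rye, lime}, right has 7 {mint, moss, aster, sage, plum, rose, tulip}.
  Root reed: left subtree has 0 nodes { }, right has 2 {rye, lime}.
    Root lime: left subtree has 1 node {rye}, right has 0 { }.
  Root tulip: left subtree has 6 nodes {mint, moss, aster, sage, plum, rose}, right has 0 { }.
    Root sage: left subtree has 3 nodes {mint, moss, aster}, right has 2 {plum, rose}.
      Root mint: left subtree has 0 nodes { }, right has 2 {moss, aster}.
        Root aster: left subtree has 1 node {moss}, right has 0 { }.
      Root plum: left subtree has 0 nodes { }, right has 1 {rose}.

daisy, reed, lime, rye, tulip, sage, mint, aster, moss, plum, rose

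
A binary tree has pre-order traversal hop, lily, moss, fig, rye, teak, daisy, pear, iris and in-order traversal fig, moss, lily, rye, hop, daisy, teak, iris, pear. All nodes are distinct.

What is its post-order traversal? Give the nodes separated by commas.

The first element of pre-order is the root; it splits in-order into left and right subtrees.
Root hop: left subtree has 4 nodes {fig, moss, lily, rye}, right has 4 {daisy, teak, iris, pear}.
  Root lily: left subtree has 2 nodes {fig, moss}, right has 1 {rye}.
    Root moss: left subtree has 1 node {fig}, right has 0 { }.
  Root teak: left subtree has 1 node {daisy}, right has 2 {iris, pear}.
    Root pear: left subtree has 1 node {iris}, right has 0 { }.

fig, moss, rye, lily, daisy, iris, pear, teak, hop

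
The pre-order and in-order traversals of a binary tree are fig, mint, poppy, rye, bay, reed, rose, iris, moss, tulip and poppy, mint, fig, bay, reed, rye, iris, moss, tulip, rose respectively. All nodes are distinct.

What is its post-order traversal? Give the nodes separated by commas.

The first element of pre-order is the root; it splits in-order into left and right subtrees.
Root fig: left subtree has 2 nodes {poppy, mint}, right has 7 {bay, reed, rye, iris, moss, tulip, rose}.
  Root mint: left subtree has 1 node {poppy}, right has 0 { }.
  Root rye: left subtree has 2 nodes {bay, reed}, right has 4 {iris, moss, tulip, rose}.
    Root bay: left subtree has 0 nodes { }, right has 1 {reed}.
    Root rose: left subtree has 3 nodes {iris, moss, tulip}, right has 0 { }.
      Root iris: left subtree has 0 nodes { }, right has 2 {moss, tulip}.
        Root moss: left subtree has 0 nodes { }, right has 1 {tulip}.

poppy, mint, reed, bay, tulip, moss, iris, rose, rye, fig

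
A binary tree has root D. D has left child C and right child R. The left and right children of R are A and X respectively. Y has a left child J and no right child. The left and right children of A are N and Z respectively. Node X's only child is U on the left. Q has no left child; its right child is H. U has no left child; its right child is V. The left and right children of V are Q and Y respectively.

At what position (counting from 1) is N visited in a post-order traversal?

Post-order visits the left subtree, then the right subtree, then the node.
At D: go left to C.
  C is a leaf — visit C.
At D: go right to R.
  At R: go left to A.
    At A: go left to N.
      N is a leaf — visit N.
    At A: go right to Z.
      Z is a leaf — visit Z.
    Visit A.
  At R: go right to X.
    At X: go left to U.
      At U: no left child.
      At U: go right to V.
        At V: go left to Q.
          At Q: no left child.
          At Q: go right to H.
            H is a leaf — visit H.
          Visit Q.
        At V: go right to Y.
          At Y: go left to J.
            J is a leaf — visit J.
          At Y: no right child.
          Visit Y.
        Visit V.
      Visit U.
    At X: no right child.
    Visit X.
  Visit R.
Visit D.
Full post-order sequence: C, N, Z, A, H, Q, J, Y, V, U, X, R, D.

2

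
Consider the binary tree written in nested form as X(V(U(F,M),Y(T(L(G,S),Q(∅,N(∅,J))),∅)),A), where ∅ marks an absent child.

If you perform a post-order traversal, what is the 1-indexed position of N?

8

Post-order visits the left subtree, then the right subtree, then the node.
At X: go left to V.
  At V: go left to U.
    At U: go left to F.
      F is a leaf — visit F.
    At U: go right to M.
      M is a leaf — visit M.
    Visit U.
  At V: go right to Y.
    At Y: go left to T.
      At T: go left to L.
        At L: go left to G.
          G is a leaf — visit G.
        At L: go right to S.
          S is a leaf — visit S.
        Visit L.
      At T: go right to Q.
        At Q: no left child.
        At Q: go right to N.
          At N: no left child.
          At N: go right to J.
            J is a leaf — visit J.
          Visit N.
        Visit Q.
      Visit T.
    At Y: no right child.
    Visit Y.
  Visit V.
At X: go right to A.
  A is a leaf — visit A.
Visit X.
Full post-order sequence: F, M, U, G, S, L, J, N, Q, T, Y, V, A, X.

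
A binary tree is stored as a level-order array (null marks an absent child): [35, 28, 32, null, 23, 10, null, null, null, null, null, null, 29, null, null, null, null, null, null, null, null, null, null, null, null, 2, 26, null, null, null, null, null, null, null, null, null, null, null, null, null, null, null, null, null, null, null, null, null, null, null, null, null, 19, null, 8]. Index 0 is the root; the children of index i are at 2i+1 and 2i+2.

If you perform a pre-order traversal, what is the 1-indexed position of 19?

Pre-order visits the node, then its left subtree, then its right subtree.
Visit 35.
At 35: go left to 28.
  Visit 28.
  At 28: no left child.
  At 28: go right to 23.
    23 is a leaf — visit 23.
At 35: go right to 32.
  Visit 32.
  At 32: go left to 10.
    Visit 10.
    At 10: no left child.
    At 10: go right to 29.
      Visit 29.
      At 29: go left to 2.
        Visit 2.
        At 2: no left child.
        At 2: go right to 19.
          19 is a leaf — visit 19.
      At 29: go right to 26.
        Visit 26.
        At 26: no left child.
        At 26: go right to 8.
          8 is a leaf — visit 8.
  At 32: no right child.
Full pre-order sequence: 35, 28, 23, 32, 10, 29, 2, 19, 26, 8.

8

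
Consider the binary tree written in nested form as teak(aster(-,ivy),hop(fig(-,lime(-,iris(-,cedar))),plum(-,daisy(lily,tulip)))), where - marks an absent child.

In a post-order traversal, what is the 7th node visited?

Post-order visits the left subtree, then the right subtree, then the node.
At teak: go left to aster.
  At aster: no left child.
  At aster: go right to ivy.
    ivy is a leaf — visit ivy.
  Visit aster.
At teak: go right to hop.
  At hop: go left to fig.
    At fig: no left child.
    At fig: go right to lime.
      At lime: no left child.
      At lime: go right to iris.
        At iris: no left child.
        At iris: go right to cedar.
          cedar is a leaf — visit cedar.
        Visit iris.
      Visit lime.
    Visit fig.
  At hop: go right to plum.
    At plum: no left child.
    At plum: go right to daisy.
      At daisy: go left to lily.
        lily is a leaf — visit lily.
      At daisy: go right to tulip.
        tulip is a leaf — visit tulip.
      Visit daisy.
    Visit plum.
  Visit hop.
Visit teak.
Full post-order sequence: ivy, aster, cedar, iris, lime, fig, lily, tulip, daisy, plum, hop, teak.

lily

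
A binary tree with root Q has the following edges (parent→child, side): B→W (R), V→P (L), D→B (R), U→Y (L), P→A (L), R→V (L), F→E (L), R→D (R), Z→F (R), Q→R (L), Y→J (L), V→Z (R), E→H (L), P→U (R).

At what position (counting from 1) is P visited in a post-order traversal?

5

Post-order visits the left subtree, then the right subtree, then the node.
At Q: go left to R.
  At R: go left to V.
    At V: go left to P.
      At P: go left to A.
        A is a leaf — visit A.
      At P: go right to U.
        At U: go left to Y.
          At Y: go left to J.
            J is a leaf — visit J.
          At Y: no right child.
          Visit Y.
        At U: no right child.
        Visit U.
      Visit P.
    At V: go right to Z.
      At Z: no left child.
      At Z: go right to F.
        At F: go left to E.
          At E: go left to H.
            H is a leaf — visit H.
          At E: no right child.
          Visit E.
        At F: no right child.
        Visit F.
      Visit Z.
    Visit V.
  At R: go right to D.
    At D: no left child.
    At D: go right to B.
      At B: no left child.
      At B: go right to W.
        W is a leaf — visit W.
      Visit B.
    Visit D.
  Visit R.
At Q: no right child.
Visit Q.
Full post-order sequence: A, J, Y, U, P, H, E, F, Z, V, W, B, D, R, Q.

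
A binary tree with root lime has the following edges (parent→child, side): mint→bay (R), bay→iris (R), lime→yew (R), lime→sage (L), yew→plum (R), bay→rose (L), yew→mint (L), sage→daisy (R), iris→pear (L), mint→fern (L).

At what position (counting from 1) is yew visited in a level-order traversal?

Level-order visits nodes level by level from the root, left to right within each level.
Level 0: lime
Level 1: sage, yew
Level 2: daisy, mint, plum
Level 3: fern, bay
Level 4: rose, iris
Level 5: pear
Full level-order sequence: lime, sage, yew, daisy, mint, plum, fern, bay, rose, iris, pear.

3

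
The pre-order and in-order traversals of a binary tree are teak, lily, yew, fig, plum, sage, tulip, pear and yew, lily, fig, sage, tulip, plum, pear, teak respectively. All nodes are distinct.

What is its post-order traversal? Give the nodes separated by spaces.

The first element of pre-order is the root; it splits in-order into left and right subtrees.
Root teak: left subtree has 7 nodes {yew, lily, fig, sage, tulip, plum, pear}, right has 0 { }.
  Root lily: left subtree has 1 node {yew}, right has 5 {fig, sage, tulip, plum, pear}.
    Root fig: left subtree has 0 nodes { }, right has 4 {sage, tulip, plum, pear}.
      Root plum: left subtree has 2 nodes {sage, tulip}, right has 1 {pear}.
        Root sage: left subtree has 0 nodes { }, right has 1 {tulip}.

yew tulip sage pear plum fig lily teak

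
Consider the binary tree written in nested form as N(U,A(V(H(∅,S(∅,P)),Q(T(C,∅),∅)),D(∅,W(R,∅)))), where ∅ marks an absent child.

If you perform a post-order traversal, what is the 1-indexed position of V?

Post-order visits the left subtree, then the right subtree, then the node.
At N: go left to U.
  U is a leaf — visit U.
At N: go right to A.
  At A: go left to V.
    At V: go left to H.
      At H: no left child.
      At H: go right to S.
        At S: no left child.
        At S: go right to P.
          P is a leaf — visit P.
        Visit S.
      Visit H.
    At V: go right to Q.
      At Q: go left to T.
        At T: go left to C.
          C is a leaf — visit C.
        At T: no right child.
        Visit T.
      At Q: no right child.
      Visit Q.
    Visit V.
  At A: go right to D.
    At D: no left child.
    At D: go right to W.
      At W: go left to R.
        R is a leaf — visit R.
      At W: no right child.
      Visit W.
    Visit D.
  Visit A.
Visit N.
Full post-order sequence: U, P, S, H, C, T, Q, V, R, W, D, A, N.

8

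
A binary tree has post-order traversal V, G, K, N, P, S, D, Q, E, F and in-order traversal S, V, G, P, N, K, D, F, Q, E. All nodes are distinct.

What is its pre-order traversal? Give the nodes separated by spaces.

F D S P G V N K E Q

The last element of post-order is the root; it splits in-order into left and right subtrees.
Root F: left subtree has 7 nodes {S, V, G, P, N, K, D}, right has 2 {Q, E}.
  Root D: left subtree has 6 nodes {S, V, G, P, N, K}, right has 0 { }.
    Root S: left subtree has 0 nodes { }, right has 5 {V, G, P, N, K}.
      Root P: left subtree has 2 nodes {V, G}, right has 2 {N, K}.
        Root G: left subtree has 1 node {V}, right has 0 { }.
        Root N: left subtree has 0 nodes { }, right has 1 {K}.
  Root E: left subtree has 1 node {Q}, right has 0 { }.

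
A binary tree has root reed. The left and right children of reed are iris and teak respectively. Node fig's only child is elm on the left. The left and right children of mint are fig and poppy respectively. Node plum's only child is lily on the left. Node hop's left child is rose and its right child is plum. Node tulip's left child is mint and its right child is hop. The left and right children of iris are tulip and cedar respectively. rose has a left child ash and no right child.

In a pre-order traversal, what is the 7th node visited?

poppy

Pre-order visits the node, then its left subtree, then its right subtree.
Visit reed.
At reed: go left to iris.
  Visit iris.
  At iris: go left to tulip.
    Visit tulip.
    At tulip: go left to mint.
      Visit mint.
      At mint: go left to fig.
        Visit fig.
        At fig: go left to elm.
          elm is a leaf — visit elm.
        At fig: no right child.
      At mint: go right to poppy.
        poppy is a leaf — visit poppy.
    At tulip: go right to hop.
      Visit hop.
      At hop: go left to rose.
        Visit rose.
        At rose: go left to ash.
          ash is a leaf — visit ash.
        At rose: no right child.
      At hop: go right to plum.
        Visit plum.
        At plum: go left to lily.
          lily is a leaf — visit lily.
        At plum: no right child.
  At iris: go right to cedar.
    cedar is a leaf — visit cedar.
At reed: go right to teak.
  teak is a leaf — visit teak.
Full pre-order sequence: reed, iris, tulip, mint, fig, elm, poppy, hop, rose, ash, plum, lily, cedar, teak.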